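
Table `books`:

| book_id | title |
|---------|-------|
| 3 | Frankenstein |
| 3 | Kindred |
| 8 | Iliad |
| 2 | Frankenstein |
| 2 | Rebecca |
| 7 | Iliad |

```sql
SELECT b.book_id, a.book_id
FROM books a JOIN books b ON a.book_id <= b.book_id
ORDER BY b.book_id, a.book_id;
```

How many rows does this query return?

INNER JOIN keeps only pairs where the ON condition holds.
Matching on a.book_id <= b.book_id.
Matched pairs: 23.
Total: 23 rows.

23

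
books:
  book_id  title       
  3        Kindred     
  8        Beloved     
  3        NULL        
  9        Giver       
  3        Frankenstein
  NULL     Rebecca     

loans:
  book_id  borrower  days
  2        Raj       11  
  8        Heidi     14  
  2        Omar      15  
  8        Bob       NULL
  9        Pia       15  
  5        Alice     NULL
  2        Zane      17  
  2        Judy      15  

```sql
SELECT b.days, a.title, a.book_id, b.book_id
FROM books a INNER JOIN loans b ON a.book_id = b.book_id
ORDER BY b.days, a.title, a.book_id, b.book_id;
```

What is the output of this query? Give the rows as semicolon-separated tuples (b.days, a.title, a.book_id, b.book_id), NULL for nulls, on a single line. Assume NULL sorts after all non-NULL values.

(14, Beloved, 8, 8); (15, Giver, 9, 9); (NULL, Beloved, 8, 8)

INNER JOIN keeps only pairs where the ON condition holds.
Matching on a.book_id = b.book_id. A NULL in a compared column never satisfies the condition.
Matched pairs: 3.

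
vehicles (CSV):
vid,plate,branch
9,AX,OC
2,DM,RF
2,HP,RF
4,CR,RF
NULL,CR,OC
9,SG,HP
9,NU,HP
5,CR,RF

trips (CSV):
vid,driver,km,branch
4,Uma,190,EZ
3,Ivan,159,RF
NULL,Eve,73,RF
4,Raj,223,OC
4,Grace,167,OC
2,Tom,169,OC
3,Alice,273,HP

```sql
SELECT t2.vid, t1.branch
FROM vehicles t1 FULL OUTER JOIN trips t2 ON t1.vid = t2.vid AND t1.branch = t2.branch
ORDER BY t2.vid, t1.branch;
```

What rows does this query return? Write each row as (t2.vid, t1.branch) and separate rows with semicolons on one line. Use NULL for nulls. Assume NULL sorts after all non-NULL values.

FULL OUTER JOIN keeps every row from both sides; unmatched rows get NULL for the other side's columns.
Matching on t1.vid = t2.vid AND t1.branch = t2.branch. A NULL in a compared column never satisfies the condition.
- t1 (vid=9, branch=OC) has no partner → padded with NULL.
- t1 (vid=2, branch=RF) has no partner → padded with NULL.
- t1 (vid=2, branch=RF) has no partner → padded with NULL.
- t1 (vid=4, branch=RF) has no partner → padded with NULL.
- t1 (vid=NULL, branch=OC) has no partner → padded with NULL.
- t1 (vid=9, branch=HP) has no partner → padded with NULL.
- t1 (vid=9, branch=HP) has no partner → padded with NULL.
- t1 (vid=5, branch=RF) has no partner → padded with NULL.
- 7 t2 row(s) had no t1 match → kept, t1 columns NULL.

(2, NULL); (3, NULL); (3, NULL); (4, NULL); (4, NULL); (4, NULL); (NULL, HP); (NULL, HP); (NULL, OC); (NULL, OC); (NULL, RF); (NULL, RF); (NULL, RF); (NULL, RF); (NULL, NULL)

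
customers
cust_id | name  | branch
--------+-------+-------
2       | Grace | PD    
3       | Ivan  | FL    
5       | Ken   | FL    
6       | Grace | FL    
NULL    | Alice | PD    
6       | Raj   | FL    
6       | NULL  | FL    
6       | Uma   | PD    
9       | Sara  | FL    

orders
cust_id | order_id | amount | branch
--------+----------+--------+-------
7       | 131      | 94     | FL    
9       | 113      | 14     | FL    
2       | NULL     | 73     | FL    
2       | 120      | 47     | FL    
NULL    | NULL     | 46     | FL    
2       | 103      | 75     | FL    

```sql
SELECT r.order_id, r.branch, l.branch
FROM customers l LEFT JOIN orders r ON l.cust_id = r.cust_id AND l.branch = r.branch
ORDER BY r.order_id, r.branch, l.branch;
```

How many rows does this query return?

9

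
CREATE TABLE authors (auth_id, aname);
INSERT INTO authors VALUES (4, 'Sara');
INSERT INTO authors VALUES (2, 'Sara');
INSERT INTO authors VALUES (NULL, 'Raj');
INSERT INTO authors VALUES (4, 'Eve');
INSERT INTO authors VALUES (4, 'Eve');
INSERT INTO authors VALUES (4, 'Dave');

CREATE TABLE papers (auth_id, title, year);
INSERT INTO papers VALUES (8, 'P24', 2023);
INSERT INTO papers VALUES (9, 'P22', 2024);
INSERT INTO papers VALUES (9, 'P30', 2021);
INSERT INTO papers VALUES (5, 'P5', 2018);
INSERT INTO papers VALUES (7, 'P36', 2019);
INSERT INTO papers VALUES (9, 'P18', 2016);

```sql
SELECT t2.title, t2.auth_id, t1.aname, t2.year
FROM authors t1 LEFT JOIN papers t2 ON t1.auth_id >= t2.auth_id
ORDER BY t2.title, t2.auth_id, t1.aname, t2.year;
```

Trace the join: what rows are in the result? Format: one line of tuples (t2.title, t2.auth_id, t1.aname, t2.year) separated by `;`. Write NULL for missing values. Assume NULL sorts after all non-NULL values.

LEFT JOIN keeps every row from `authors`; unmatched rows get NULL for `papers`'s columns.
Matching on t1.auth_id >= t2.auth_id. A NULL in a compared column never satisfies the condition.
Matched pairs: 0; unmatched t1 rows kept: 6.

(NULL, NULL, Dave, NULL); (NULL, NULL, Eve, NULL); (NULL, NULL, Eve, NULL); (NULL, NULL, Raj, NULL); (NULL, NULL, Sara, NULL); (NULL, NULL, Sara, NULL)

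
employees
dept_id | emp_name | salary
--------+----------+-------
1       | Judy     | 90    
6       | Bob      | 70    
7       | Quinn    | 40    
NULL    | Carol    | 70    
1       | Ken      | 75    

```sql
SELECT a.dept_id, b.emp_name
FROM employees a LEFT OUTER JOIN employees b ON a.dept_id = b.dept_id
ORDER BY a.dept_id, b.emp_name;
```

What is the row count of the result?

7

LEFT JOIN keeps every row from `employees a`; unmatched rows get NULL for `employees b`'s columns.
Matching on a.dept_id = b.dept_id. A NULL in a compared column never satisfies the condition.
Matched pairs: 6; unmatched a rows kept: 1.
Total: 6 matched + 1 padded = 7 rows.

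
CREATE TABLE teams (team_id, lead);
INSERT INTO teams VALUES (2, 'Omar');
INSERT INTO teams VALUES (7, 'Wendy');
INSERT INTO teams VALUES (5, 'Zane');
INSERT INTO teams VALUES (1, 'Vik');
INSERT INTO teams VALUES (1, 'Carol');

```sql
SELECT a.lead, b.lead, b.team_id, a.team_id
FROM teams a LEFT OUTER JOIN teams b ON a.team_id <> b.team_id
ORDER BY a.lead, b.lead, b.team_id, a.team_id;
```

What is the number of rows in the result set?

18

LEFT JOIN keeps every row from `teams a`; unmatched rows get NULL for `teams b`'s columns.
Matching on a.team_id <> b.team_id.
- a row (team_id=2): matches 4 b row(s) → 4 output row(s).
- a row (team_id=7): matches 4 b row(s) → 4 output row(s).
- a row (team_id=5): matches 4 b row(s) → 4 output row(s).
- a row (team_id=1): matches 3 b row(s) → 3 output row(s).
- a row (team_id=1): matches 3 b row(s) → 3 output row(s).
Total: 18 rows.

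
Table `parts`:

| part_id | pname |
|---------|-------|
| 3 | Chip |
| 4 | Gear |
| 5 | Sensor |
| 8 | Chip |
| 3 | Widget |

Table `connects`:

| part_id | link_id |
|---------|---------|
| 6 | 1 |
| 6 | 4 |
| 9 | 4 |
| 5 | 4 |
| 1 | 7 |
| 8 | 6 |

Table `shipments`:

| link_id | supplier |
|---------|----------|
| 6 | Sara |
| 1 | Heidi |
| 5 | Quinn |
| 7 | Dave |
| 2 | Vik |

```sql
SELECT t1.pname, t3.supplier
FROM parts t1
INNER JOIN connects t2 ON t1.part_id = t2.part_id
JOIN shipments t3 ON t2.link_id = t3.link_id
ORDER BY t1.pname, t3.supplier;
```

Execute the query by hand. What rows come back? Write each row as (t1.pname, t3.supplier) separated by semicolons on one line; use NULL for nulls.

Joins associate left-to-right: parts INNER JOIN connects on part_id gives 2 intermediate row(s).
Then INNER JOIN `shipments t3` on link_id: keep only rows whose t2.link_id appears in t3.

(Chip, Sara)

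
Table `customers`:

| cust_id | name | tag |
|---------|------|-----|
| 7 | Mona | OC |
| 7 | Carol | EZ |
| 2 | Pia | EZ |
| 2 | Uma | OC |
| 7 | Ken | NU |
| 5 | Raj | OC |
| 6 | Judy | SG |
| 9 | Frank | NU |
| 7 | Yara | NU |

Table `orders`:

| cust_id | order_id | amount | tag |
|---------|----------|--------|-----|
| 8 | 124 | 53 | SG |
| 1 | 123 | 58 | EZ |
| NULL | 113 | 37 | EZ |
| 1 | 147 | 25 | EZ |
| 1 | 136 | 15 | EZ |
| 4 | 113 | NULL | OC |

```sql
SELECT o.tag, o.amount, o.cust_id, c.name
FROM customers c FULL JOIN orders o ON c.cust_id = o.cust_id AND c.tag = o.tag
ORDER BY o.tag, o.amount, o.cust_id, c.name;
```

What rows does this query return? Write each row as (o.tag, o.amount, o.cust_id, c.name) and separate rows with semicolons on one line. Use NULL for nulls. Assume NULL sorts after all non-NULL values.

(EZ, 15, 1, NULL); (EZ, 25, 1, NULL); (EZ, 37, NULL, NULL); (EZ, 58, 1, NULL); (OC, NULL, 4, NULL); (SG, 53, 8, NULL); (NULL, NULL, NULL, Carol); (NULL, NULL, NULL, Frank); (NULL, NULL, NULL, Judy); (NULL, NULL, NULL, Ken); (NULL, NULL, NULL, Mona); (NULL, NULL, NULL, Pia); (NULL, NULL, NULL, Raj); (NULL, NULL, NULL, Uma); (NULL, NULL, NULL, Yara)

FULL OUTER JOIN keeps every row from both sides; unmatched rows get NULL for the other side's columns.
Matching on c.cust_id = o.cust_id AND c.tag = o.tag. A NULL in a compared column never satisfies the condition.
- c (cust_id=7, tag=OC) has no partner → padded with NULL.
- c (cust_id=7, tag=EZ) has no partner → padded with NULL.
- c (cust_id=2, tag=EZ) has no partner → padded with NULL.
- c (cust_id=2, tag=OC) has no partner → padded with NULL.
- c (cust_id=7, tag=NU) has no partner → padded with NULL.
- c (cust_id=5, tag=OC) has no partner → padded with NULL.
- c (cust_id=6, tag=SG) has no partner → padded with NULL.
- c (cust_id=9, tag=NU) has no partner → padded with NULL.
- c (cust_id=7, tag=NU) has no partner → padded with NULL.
- 6 row(s) from o found no c partner → padded with NULL.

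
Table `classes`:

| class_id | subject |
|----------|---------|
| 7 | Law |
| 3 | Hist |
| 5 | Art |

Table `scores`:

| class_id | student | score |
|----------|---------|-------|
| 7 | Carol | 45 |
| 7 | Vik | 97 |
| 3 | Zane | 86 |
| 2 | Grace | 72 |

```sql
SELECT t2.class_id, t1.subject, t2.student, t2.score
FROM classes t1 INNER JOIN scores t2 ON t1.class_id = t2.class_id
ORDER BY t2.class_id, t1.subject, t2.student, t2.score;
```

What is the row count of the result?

3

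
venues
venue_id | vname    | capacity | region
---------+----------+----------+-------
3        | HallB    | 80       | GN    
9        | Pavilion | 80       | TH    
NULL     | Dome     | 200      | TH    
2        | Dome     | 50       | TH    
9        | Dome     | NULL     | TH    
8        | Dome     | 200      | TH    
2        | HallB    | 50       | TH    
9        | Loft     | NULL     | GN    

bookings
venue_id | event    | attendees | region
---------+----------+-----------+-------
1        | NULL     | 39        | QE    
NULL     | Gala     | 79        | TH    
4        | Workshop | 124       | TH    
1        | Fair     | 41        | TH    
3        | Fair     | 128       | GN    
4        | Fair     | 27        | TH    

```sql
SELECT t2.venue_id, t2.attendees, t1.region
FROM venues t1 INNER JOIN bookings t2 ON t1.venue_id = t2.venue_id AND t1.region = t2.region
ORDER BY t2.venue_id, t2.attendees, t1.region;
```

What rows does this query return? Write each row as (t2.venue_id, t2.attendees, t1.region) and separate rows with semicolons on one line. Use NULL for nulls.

(3, 128, GN)

INNER JOIN keeps only pairs where the ON condition holds.
Matching on t1.venue_id = t2.venue_id AND t1.region = t2.region. A NULL in a compared column never satisfies the condition.
- venue_id=3, region=GN: 1 matching t2 row(s), so 1 row(s) emitted.
- venue_id=9, region=TH: no matching t2 row, dropped.
- venue_id=NULL, region=TH: no matching t2 row, dropped.
- venue_id=2, region=TH: no matching t2 row, dropped.
- venue_id=9, region=TH: no matching t2 row, dropped.
- venue_id=8, region=TH: no matching t2 row, dropped.
- venue_id=2, region=TH: no matching t2 row, dropped.
- venue_id=9, region=GN: no matching t2 row, dropped.
After projecting and ordering:
t2.venue_id | t2.attendees | t1.region
3 | 128 | GN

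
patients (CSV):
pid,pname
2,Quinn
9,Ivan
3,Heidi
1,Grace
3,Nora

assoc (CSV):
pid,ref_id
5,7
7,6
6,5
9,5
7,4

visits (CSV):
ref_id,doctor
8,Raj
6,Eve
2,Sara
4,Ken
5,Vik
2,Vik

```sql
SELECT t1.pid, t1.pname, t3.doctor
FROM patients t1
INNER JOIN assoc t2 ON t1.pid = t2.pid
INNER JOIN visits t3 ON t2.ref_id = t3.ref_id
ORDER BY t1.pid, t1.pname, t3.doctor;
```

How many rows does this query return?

Joins associate left-to-right: patients INNER JOIN assoc on pid gives 1 intermediate row(s).
Then INNER JOIN `visits t3` on ref_id: keep only rows whose t2.ref_id appears in t3.
Result: 1 row(s).

1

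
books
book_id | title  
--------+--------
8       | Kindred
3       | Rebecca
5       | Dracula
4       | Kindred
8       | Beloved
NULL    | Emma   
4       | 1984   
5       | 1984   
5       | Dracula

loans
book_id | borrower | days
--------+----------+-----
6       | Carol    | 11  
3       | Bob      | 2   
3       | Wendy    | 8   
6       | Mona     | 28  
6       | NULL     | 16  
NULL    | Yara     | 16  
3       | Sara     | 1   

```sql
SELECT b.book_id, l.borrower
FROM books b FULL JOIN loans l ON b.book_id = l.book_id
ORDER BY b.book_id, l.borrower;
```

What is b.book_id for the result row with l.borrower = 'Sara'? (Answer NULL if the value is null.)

3

FULL OUTER JOIN keeps every row from both sides; unmatched rows get NULL for the other side's columns.
Matching on b.book_id = l.book_id. A NULL in a compared column never satisfies the condition.
- book_id=8: no l row matches, row kept with l columns NULL.
- book_id=3: 3 matching l row(s), so 3 row(s) emitted.
- book_id=5: no l row matches, row kept with l columns NULL.
- book_id=4: no l row matches, row kept with l columns NULL.
- book_id=8: no l row matches, row kept with l columns NULL.
- book_id=NULL: no l row matches, row kept with l columns NULL.
- book_id=4: no l row matches, row kept with l columns NULL.
- book_id=5: no l row matches, row kept with l columns NULL.
- book_id=5: no l row matches, row kept with l columns NULL.
- plus 4 unmatched l row(s), each kept with NULL b columns.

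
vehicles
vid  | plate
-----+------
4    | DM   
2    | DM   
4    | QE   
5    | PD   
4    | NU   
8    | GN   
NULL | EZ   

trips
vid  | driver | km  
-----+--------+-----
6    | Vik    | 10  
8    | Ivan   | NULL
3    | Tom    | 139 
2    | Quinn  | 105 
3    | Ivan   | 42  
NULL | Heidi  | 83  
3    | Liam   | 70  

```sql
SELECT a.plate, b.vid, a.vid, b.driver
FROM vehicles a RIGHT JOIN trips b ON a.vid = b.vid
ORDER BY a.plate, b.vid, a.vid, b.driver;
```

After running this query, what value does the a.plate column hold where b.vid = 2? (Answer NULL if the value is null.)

RIGHT JOIN keeps every row from `trips`; unmatched rows get NULL for `vehicles`'s columns.
Matching on a.vid = b.vid. A NULL in a compared column never satisfies the condition.
- vid=4: no matching b row.
- vid=2: 1 matching b row(s), so 1 row(s) emitted.
- vid=4: no matching b row.
- vid=5: no matching b row.
- vid=4: no matching b row.
- vid=8: 1 matching b row(s), so 1 row(s) emitted.
- vid=NULL: no matching b row.
- plus 5 unmatched b row(s), each kept with NULL a columns.

DM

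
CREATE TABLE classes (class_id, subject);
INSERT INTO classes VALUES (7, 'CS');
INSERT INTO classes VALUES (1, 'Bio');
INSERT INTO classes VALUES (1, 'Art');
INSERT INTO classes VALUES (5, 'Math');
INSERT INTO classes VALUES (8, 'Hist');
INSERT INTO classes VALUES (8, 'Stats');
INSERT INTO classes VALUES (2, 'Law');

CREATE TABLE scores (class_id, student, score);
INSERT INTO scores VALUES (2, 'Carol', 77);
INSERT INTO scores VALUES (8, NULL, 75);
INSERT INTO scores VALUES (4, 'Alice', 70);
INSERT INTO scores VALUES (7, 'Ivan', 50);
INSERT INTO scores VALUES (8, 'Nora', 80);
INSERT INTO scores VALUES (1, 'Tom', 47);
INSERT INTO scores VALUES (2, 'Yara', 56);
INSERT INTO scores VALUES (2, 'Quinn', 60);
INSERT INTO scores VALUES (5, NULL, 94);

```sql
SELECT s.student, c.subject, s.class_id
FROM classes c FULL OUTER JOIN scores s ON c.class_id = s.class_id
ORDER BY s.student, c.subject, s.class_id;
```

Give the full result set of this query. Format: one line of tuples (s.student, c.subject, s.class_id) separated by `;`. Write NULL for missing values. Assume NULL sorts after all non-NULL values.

FULL OUTER JOIN keeps every row from both sides; unmatched rows get NULL for the other side's columns.
Matching on c.class_id = s.class_id.
- c row (class_id=7): matches 1 s row(s) → 1 output row(s).
- c row (class_id=1): matches 1 s row(s) → 1 output row(s).
- c row (class_id=1): matches 1 s row(s) → 1 output row(s).
- c row (class_id=5): matches 1 s row(s) → 1 output row(s).
- c row (class_id=8): matches 2 s row(s) → 2 output row(s).
- c row (class_id=8): matches 2 s row(s) → 2 output row(s).
- c row (class_id=2): matches 3 s row(s) → 3 output row(s).
- 1 row(s) from s found no c partner → padded with NULL.

(Alice, NULL, 4); (Carol, Law, 2); (Ivan, CS, 7); (Nora, Hist, 8); (Nora, Stats, 8); (Quinn, Law, 2); (Tom, Art, 1); (Tom, Bio, 1); (Yara, Law, 2); (NULL, Hist, 8); (NULL, Math, 5); (NULL, Stats, 8)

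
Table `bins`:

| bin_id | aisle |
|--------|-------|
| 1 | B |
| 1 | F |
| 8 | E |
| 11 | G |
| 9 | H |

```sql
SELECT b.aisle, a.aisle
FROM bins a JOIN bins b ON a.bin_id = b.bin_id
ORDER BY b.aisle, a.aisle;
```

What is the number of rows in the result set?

7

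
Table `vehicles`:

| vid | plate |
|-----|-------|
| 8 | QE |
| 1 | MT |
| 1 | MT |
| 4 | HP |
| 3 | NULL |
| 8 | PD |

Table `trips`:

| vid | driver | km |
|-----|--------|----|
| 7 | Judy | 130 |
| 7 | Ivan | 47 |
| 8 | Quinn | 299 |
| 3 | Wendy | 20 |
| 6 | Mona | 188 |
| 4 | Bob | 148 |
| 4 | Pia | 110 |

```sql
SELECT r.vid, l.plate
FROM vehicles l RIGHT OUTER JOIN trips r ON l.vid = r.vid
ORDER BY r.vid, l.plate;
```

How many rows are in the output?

RIGHT JOIN keeps every row from `trips`; unmatched rows get NULL for `vehicles`'s columns.
Matching on l.vid = r.vid.
Matched pairs: 5; unmatched r rows kept: 3.
Total: 5 matched + 3 padded = 8 rows.

8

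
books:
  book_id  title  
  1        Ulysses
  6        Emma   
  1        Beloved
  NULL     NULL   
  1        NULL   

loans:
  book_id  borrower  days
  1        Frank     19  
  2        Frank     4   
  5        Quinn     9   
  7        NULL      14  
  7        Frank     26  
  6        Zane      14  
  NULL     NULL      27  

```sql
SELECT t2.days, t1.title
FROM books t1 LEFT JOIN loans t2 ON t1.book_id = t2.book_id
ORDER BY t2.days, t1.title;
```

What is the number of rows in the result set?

LEFT JOIN keeps every row from `books`; unmatched rows get NULL for `loans`'s columns.
Matching on t1.book_id = t2.book_id. A NULL in a compared column never satisfies the condition.
- t1 (book_id=1) pairs with 1 row(s) of t2.
- t1 (book_id=6) pairs with 1 row(s) of t2.
- t1 (book_id=1) pairs with 1 row(s) of t2.
- t1 (book_id=NULL) has no partner → padded with NULL.
- t1 (book_id=1) pairs with 1 row(s) of t2.
Total: 4 matched + 1 padded = 5 rows.

5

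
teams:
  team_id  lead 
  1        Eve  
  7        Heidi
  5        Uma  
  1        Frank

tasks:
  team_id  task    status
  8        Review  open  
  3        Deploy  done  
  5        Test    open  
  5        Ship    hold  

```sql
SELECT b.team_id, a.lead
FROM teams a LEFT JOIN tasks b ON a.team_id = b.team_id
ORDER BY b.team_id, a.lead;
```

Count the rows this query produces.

LEFT JOIN keeps every row from `teams`; unmatched rows get NULL for `tasks`'s columns.
Matching on a.team_id = b.team_id.
- a (team_id=1) has no partner → padded with NULL.
- a (team_id=7) has no partner → padded with NULL.
- a (team_id=5) pairs with 2 row(s) of b.
- a (team_id=1) has no partner → padded with NULL.
Total: 2 matched + 3 padded = 5 rows.

5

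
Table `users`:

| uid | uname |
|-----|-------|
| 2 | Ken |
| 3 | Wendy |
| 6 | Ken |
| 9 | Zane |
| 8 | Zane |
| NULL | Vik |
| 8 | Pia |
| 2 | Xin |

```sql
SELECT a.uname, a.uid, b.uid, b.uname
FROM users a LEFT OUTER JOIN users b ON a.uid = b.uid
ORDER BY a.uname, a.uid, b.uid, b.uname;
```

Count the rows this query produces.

LEFT JOIN keeps every row from `users a`; unmatched rows get NULL for `users b`'s columns.
Matching on a.uid = b.uid. A NULL in a compared column never satisfies the condition.
- uid=2: 2 matching b row(s), so 2 row(s) emitted.
- uid=3: 1 matching b row(s), so 1 row(s) emitted.
- uid=6: 1 matching b row(s), so 1 row(s) emitted.
- uid=9: 1 matching b row(s), so 1 row(s) emitted.
- uid=8: 2 matching b row(s), so 2 row(s) emitted.
- uid=NULL: no b row matches, row kept with b columns NULL.
- uid=8: 2 matching b row(s), so 2 row(s) emitted.
- uid=2: 2 matching b row(s), so 2 row(s) emitted.
Total: 11 matched + 1 padded = 12 rows.

12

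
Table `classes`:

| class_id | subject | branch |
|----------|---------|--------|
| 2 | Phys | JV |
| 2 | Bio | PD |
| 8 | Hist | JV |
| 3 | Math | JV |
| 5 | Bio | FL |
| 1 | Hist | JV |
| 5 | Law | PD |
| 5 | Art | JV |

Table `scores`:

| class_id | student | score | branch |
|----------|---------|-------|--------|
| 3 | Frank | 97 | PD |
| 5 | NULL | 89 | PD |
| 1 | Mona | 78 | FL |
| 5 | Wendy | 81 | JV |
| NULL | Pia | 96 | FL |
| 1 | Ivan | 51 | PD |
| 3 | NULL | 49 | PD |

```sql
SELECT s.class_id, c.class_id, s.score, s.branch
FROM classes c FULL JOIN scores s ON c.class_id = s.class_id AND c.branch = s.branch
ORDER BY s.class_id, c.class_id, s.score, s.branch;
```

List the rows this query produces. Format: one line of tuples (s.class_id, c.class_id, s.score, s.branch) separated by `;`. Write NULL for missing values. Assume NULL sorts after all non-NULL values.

(1, NULL, 51, PD); (1, NULL, 78, FL); (3, NULL, 49, PD); (3, NULL, 97, PD); (5, 5, 81, JV); (5, 5, 89, PD); (NULL, 1, NULL, NULL); (NULL, 2, NULL, NULL); (NULL, 2, NULL, NULL); (NULL, 3, NULL, NULL); (NULL, 5, NULL, NULL); (NULL, 8, NULL, NULL); (NULL, NULL, 96, FL)

FULL OUTER JOIN keeps every row from both sides; unmatched rows get NULL for the other side's columns.
Matching on c.class_id = s.class_id AND c.branch = s.branch. A NULL in a compared column never satisfies the condition.
- c row (class_id=2, branch=JV): no match → kept, s columns NULL.
- c row (class_id=2, branch=PD): no match → kept, s columns NULL.
- c row (class_id=8, branch=JV): no match → kept, s columns NULL.
- c row (class_id=3, branch=JV): no match → kept, s columns NULL.
- c row (class_id=5, branch=FL): no match → kept, s columns NULL.
- c row (class_id=1, branch=JV): no match → kept, s columns NULL.
- c row (class_id=5, branch=PD): matches 1 s row(s) → 1 output row(s).
- c row (class_id=5, branch=JV): matches 1 s row(s) → 1 output row(s).
- 5 row(s) from s found no c partner → padded with NULL.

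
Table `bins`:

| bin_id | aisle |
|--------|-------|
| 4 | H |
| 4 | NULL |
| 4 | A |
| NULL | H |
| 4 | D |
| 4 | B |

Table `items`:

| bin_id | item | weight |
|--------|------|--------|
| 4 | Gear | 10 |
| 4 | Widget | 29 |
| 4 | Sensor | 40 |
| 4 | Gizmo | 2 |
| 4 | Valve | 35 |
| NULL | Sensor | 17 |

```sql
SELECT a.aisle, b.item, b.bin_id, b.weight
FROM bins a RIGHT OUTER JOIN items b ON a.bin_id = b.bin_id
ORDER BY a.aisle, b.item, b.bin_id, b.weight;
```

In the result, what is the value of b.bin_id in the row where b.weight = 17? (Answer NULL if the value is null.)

RIGHT JOIN keeps every row from `items`; unmatched rows get NULL for `bins`'s columns.
Matching on a.bin_id = b.bin_id. A NULL in a compared column never satisfies the condition.
- bin_id=4: 5 matching b row(s), so 5 row(s) emitted.
- bin_id=4: 5 matching b row(s), so 5 row(s) emitted.
- bin_id=4: 5 matching b row(s), so 5 row(s) emitted.
- bin_id=NULL: no matching b row.
- bin_id=4: 5 matching b row(s), so 5 row(s) emitted.
- bin_id=4: 5 matching b row(s), so 5 row(s) emitted.
- plus 1 unmatched b row(s), each kept with NULL a columns.

NULL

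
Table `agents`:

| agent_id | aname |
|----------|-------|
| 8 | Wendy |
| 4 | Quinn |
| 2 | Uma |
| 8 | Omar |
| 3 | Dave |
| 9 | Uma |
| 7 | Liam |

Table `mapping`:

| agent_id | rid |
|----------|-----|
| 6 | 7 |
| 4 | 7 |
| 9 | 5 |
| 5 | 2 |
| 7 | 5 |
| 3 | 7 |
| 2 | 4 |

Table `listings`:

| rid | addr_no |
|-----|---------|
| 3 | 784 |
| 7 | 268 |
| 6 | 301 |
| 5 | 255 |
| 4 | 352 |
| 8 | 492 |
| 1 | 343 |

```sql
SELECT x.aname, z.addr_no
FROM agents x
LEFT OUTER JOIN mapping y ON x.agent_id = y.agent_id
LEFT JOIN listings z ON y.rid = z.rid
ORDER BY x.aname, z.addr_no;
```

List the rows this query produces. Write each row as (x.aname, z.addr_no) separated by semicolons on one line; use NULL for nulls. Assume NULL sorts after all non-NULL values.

(Dave, 268); (Liam, 255); (Omar, NULL); (Quinn, 268); (Uma, 255); (Uma, 352); (Wendy, NULL)

Joins associate left-to-right: agents LEFT JOIN mapping on agent_id gives 7 intermediate row(s).
Then LEFT JOIN `listings z` on rid: each of those 7 rows is kept; rows whose y.rid has no match in z get NULL for z's columns.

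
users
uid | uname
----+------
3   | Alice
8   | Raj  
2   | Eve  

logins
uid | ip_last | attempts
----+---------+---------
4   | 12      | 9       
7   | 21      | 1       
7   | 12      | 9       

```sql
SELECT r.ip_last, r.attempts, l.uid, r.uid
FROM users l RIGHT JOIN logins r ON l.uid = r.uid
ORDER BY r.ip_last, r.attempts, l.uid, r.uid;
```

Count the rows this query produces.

3

RIGHT JOIN keeps every row from `logins`; unmatched rows get NULL for `users`'s columns.
Matching on l.uid = r.uid.
Matched pairs: 0; unmatched r rows kept: 3.
Total: 0 matched + 3 padded = 3 rows.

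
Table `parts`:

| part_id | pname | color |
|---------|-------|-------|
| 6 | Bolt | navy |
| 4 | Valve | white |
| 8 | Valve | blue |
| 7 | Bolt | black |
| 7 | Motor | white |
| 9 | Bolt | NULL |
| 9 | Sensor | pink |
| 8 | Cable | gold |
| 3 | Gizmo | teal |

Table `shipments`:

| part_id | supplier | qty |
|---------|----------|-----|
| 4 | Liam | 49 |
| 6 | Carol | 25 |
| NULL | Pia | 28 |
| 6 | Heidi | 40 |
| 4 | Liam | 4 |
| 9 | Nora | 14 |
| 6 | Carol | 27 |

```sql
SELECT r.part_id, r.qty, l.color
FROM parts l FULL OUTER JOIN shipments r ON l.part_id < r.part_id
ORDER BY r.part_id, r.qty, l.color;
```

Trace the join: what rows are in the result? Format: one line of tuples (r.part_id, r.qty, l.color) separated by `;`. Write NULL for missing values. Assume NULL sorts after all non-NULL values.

FULL OUTER JOIN keeps every row from both sides; unmatched rows get NULL for the other side's columns.
Matching on l.part_id < r.part_id. A NULL in a compared column never satisfies the condition.
Matched pairs: 15; unmatched l rows kept: 2; unmatched r rows kept: 1.

(4, 4, teal); (4, 49, teal); (6, 25, teal); (6, 25, white); (6, 27, teal); (6, 27, white); (6, 40, teal); (6, 40, white); (9, 14, black); (9, 14, blue); (9, 14, gold); (9, 14, navy); (9, 14, teal); (9, 14, white); (9, 14, white); (NULL, 28, NULL); (NULL, NULL, pink); (NULL, NULL, NULL)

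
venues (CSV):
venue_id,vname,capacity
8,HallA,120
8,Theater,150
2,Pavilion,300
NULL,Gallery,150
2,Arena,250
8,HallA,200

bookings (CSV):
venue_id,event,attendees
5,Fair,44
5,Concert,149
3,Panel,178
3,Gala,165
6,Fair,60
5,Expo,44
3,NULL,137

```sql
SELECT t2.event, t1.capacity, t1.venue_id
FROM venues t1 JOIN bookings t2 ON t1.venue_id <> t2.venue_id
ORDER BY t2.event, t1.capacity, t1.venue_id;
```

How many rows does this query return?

INNER JOIN keeps only pairs where the ON condition holds.
Matching on t1.venue_id <> t2.venue_id. A NULL in a compared column never satisfies the condition.
- venue_id=8: 7 matching t2 row(s), so 7 row(s) emitted.
- venue_id=8: 7 matching t2 row(s), so 7 row(s) emitted.
- venue_id=2: 7 matching t2 row(s), so 7 row(s) emitted.
- venue_id=NULL: no matching t2 row, dropped.
- venue_id=2: 7 matching t2 row(s), so 7 row(s) emitted.
- venue_id=8: 7 matching t2 row(s), so 7 row(s) emitted.
Total: 35 rows.

35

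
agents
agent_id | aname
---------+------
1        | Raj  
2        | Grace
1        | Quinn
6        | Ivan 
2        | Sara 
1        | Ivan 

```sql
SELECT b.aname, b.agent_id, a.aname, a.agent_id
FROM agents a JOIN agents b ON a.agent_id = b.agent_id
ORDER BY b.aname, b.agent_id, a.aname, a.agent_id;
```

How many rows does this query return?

14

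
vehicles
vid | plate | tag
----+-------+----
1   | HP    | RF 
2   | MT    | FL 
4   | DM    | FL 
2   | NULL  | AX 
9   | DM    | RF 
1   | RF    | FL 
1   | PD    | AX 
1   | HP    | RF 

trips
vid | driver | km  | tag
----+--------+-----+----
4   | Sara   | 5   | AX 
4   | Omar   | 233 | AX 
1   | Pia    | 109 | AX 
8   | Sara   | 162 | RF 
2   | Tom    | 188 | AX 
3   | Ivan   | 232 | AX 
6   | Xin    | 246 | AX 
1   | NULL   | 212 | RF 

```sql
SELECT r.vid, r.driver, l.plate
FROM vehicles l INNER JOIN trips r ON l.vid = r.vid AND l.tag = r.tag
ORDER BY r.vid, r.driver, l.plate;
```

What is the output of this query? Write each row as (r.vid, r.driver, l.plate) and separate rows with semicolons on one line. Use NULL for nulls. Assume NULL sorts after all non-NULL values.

(1, Pia, PD); (1, NULL, HP); (1, NULL, HP); (2, Tom, NULL)

INNER JOIN keeps only pairs where the ON condition holds.
Matching on l.vid = r.vid AND l.tag = r.tag.
- vid=1, tag=RF: 1 matching r row(s), so 1 row(s) emitted.
- vid=2, tag=FL: no matching r row, dropped.
- vid=4, tag=FL: no matching r row, dropped.
- vid=2, tag=AX: 1 matching r row(s), so 1 row(s) emitted.
- vid=9, tag=RF: no matching r row, dropped.
- vid=1, tag=FL: no matching r row, dropped.
- vid=1, tag=AX: 1 matching r row(s), so 1 row(s) emitted.
- vid=1, tag=RF: 1 matching r row(s), so 1 row(s) emitted.
After projecting and ordering:
r.vid | r.driver | l.plate
1 | Pia | PD
1 | NULL | HP
1 | NULL | HP
2 | Tom | NULL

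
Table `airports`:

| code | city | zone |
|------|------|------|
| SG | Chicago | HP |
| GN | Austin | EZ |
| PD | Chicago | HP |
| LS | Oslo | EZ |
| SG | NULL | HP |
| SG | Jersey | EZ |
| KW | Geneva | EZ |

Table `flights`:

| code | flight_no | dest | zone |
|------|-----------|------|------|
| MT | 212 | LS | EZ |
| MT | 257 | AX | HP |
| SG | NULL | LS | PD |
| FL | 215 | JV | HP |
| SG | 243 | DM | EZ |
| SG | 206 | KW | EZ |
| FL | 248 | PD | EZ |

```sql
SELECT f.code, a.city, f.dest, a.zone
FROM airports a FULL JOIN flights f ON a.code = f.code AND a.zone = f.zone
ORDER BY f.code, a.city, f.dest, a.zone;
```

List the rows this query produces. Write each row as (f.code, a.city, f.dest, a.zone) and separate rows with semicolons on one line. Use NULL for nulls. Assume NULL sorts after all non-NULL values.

(FL, NULL, JV, NULL); (FL, NULL, PD, NULL); (MT, NULL, AX, NULL); (MT, NULL, LS, NULL); (SG, Jersey, DM, EZ); (SG, Jersey, KW, EZ); (SG, NULL, LS, NULL); (NULL, Austin, NULL, EZ); (NULL, Chicago, NULL, HP); (NULL, Chicago, NULL, HP); (NULL, Geneva, NULL, EZ); (NULL, Oslo, NULL, EZ); (NULL, NULL, NULL, HP)

FULL OUTER JOIN keeps every row from both sides; unmatched rows get NULL for the other side's columns.
Matching on a.code = f.code AND a.zone = f.zone.
Matched pairs: 2; unmatched a rows kept: 6; unmatched f rows kept: 5.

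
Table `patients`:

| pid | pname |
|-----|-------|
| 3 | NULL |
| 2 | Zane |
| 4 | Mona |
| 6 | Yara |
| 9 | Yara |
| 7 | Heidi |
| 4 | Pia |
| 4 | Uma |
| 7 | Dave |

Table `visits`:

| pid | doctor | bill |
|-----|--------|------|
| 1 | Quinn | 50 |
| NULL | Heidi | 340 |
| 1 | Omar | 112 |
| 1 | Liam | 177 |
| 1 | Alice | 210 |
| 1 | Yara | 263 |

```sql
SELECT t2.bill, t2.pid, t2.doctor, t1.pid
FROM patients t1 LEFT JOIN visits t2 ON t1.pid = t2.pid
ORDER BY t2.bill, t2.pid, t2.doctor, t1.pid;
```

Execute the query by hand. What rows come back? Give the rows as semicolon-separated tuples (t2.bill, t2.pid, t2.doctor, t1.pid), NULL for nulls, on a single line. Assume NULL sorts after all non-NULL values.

(NULL, NULL, NULL, 2); (NULL, NULL, NULL, 3); (NULL, NULL, NULL, 4); (NULL, NULL, NULL, 4); (NULL, NULL, NULL, 4); (NULL, NULL, NULL, 6); (NULL, NULL, NULL, 7); (NULL, NULL, NULL, 7); (NULL, NULL, NULL, 9)

LEFT JOIN keeps every row from `patients`; unmatched rows get NULL for `visits`'s columns.
Matching on t1.pid = t2.pid. A NULL in a compared column never satisfies the condition.
- t1[0] pid=3 → no match; kept with NULLs on the t2 side.
- t1[1] pid=2 → no match; kept with NULLs on the t2 side.
- t1[2] pid=4 → no match; kept with NULLs on the t2 side.
- t1[3] pid=6 → no match; kept with NULLs on the t2 side.
- t1[4] pid=9 → no match; kept with NULLs on the t2 side.
- t1[5] pid=7 → no match; kept with NULLs on the t2 side.
- t1[6] pid=4 → no match; kept with NULLs on the t2 side.
- t1[7] pid=4 → no match; kept with NULLs on the t2 side.
- t1[8] pid=7 → no match; kept with NULLs on the t2 side.
After projecting and ordering:
t2.bill | t2.pid | t2.doctor | t1.pid
NULL | NULL | NULL | 2
NULL | NULL | NULL | 3
NULL | NULL | NULL | 4
NULL | NULL | NULL | 4
NULL | NULL | NULL | 4
NULL | NULL | NULL | 6
NULL | NULL | NULL | 7
NULL | NULL | NULL | 7
NULL | NULL | NULL | 9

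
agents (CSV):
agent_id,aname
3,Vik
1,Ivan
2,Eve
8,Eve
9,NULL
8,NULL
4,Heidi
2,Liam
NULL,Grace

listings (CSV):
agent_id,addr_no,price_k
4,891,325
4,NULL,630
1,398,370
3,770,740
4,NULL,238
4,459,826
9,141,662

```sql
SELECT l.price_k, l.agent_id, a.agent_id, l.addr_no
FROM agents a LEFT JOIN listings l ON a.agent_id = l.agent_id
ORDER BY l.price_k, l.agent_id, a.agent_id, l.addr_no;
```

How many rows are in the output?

12

LEFT JOIN keeps every row from `agents`; unmatched rows get NULL for `listings`'s columns.
Matching on a.agent_id = l.agent_id. A NULL in a compared column never satisfies the condition.
- a[0] agent_id=3 → 1 match(es) in l → 1 row(s).
- a[1] agent_id=1 → 1 match(es) in l → 1 row(s).
- a[2] agent_id=2 → no match; kept with NULLs on the l side.
- a[3] agent_id=8 → no match; kept with NULLs on the l side.
- a[4] agent_id=9 → 1 match(es) in l → 1 row(s).
- a[5] agent_id=8 → no match; kept with NULLs on the l side.
- a[6] agent_id=4 → 4 match(es) in l → 4 row(s).
- a[7] agent_id=2 → no match; kept with NULLs on the l side.
- a[8] agent_id=NULL → no match; kept with NULLs on the l side.
Total: 7 matched + 5 padded = 12 rows.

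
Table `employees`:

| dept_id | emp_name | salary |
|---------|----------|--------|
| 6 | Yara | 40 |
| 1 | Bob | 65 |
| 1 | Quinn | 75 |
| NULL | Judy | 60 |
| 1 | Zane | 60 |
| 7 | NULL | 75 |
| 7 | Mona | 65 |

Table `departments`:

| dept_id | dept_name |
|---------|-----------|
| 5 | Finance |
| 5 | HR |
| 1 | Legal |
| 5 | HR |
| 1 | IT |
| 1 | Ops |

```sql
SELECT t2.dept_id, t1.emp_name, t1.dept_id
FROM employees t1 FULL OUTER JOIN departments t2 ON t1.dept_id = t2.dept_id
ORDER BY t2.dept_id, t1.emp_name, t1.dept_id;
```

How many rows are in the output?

FULL OUTER JOIN keeps every row from both sides; unmatched rows get NULL for the other side's columns.
Matching on t1.dept_id = t2.dept_id. A NULL in a compared column never satisfies the condition.
- t1 (dept_id=6) has no partner → padded with NULL.
- t1 (dept_id=1) pairs with 3 row(s) of t2.
- t1 (dept_id=1) pairs with 3 row(s) of t2.
- t1 (dept_id=NULL) has no partner → padded with NULL.
- t1 (dept_id=1) pairs with 3 row(s) of t2.
- t1 (dept_id=7) has no partner → padded with NULL.
- t1 (dept_id=7) has no partner → padded with NULL.
- 3 t2 row(s) had no t1 match → kept, t1 columns NULL.
Total: 9 matched + 7 padded = 16 rows.

16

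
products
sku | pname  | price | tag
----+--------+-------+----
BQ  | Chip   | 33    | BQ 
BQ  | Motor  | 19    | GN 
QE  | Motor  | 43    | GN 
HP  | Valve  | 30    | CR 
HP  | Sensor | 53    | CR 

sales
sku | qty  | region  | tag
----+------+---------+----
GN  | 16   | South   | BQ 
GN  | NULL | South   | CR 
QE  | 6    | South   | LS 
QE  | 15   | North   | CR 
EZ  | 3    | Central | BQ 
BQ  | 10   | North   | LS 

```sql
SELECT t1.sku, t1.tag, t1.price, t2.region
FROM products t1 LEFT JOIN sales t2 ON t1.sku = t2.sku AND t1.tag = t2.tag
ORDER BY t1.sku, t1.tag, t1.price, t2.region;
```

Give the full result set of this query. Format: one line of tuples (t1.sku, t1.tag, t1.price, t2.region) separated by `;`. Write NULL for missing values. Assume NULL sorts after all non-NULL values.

(BQ, BQ, 33, NULL); (BQ, GN, 19, NULL); (HP, CR, 30, NULL); (HP, CR, 53, NULL); (QE, GN, 43, NULL)

LEFT JOIN keeps every row from `products`; unmatched rows get NULL for `sales`'s columns.
Matching on t1.sku = t2.sku AND t1.tag = t2.tag.
- t1[0] sku=BQ, tag=BQ → no match; kept with NULLs on the t2 side.
- t1[1] sku=BQ, tag=GN → no match; kept with NULLs on the t2 side.
- t1[2] sku=QE, tag=GN → no match; kept with NULLs on the t2 side.
- t1[3] sku=HP, tag=CR → no match; kept with NULLs on the t2 side.
- t1[4] sku=HP, tag=CR → no match; kept with NULLs on the t2 side.
After projecting and ordering:
t1.sku | t1.tag | t1.price | t2.region
BQ | BQ | 33 | NULL
BQ | GN | 19 | NULL
HP | CR | 30 | NULL
HP | CR | 53 | NULL
QE | GN | 43 | NULL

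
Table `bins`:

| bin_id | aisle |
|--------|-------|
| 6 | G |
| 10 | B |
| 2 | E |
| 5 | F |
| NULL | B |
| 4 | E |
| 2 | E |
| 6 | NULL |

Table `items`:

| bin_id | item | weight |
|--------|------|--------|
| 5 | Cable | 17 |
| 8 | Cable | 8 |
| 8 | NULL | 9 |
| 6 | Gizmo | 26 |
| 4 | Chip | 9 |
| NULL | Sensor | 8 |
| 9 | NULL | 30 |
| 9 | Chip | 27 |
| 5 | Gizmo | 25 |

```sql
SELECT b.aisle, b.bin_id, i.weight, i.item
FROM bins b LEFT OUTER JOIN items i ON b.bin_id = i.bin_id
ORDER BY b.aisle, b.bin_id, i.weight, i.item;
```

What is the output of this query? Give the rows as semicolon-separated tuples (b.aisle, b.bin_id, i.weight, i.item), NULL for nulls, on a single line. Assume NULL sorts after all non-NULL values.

LEFT JOIN keeps every row from `bins`; unmatched rows get NULL for `items`'s columns.
Matching on b.bin_id = i.bin_id. A NULL in a compared column never satisfies the condition.
Matched pairs: 5; unmatched b rows kept: 4.

(B, 10, NULL, NULL); (B, NULL, NULL, NULL); (E, 2, NULL, NULL); (E, 2, NULL, NULL); (E, 4, 9, Chip); (F, 5, 17, Cable); (F, 5, 25, Gizmo); (G, 6, 26, Gizmo); (NULL, 6, 26, Gizmo)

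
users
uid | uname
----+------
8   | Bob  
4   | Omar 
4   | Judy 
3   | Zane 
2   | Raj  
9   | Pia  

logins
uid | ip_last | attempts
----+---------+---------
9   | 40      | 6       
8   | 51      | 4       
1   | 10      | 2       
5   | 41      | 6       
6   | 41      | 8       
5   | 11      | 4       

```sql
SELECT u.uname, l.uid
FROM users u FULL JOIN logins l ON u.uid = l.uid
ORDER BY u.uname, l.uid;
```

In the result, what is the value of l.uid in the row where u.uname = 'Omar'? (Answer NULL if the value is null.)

NULL

FULL OUTER JOIN keeps every row from both sides; unmatched rows get NULL for the other side's columns.
Matching on u.uid = l.uid.
- u[0] uid=8 → 1 match(es) in l → 1 row(s).
- u[1] uid=4 → no match; kept with NULLs on the l side.
- u[2] uid=4 → no match; kept with NULLs on the l side.
- u[3] uid=3 → no match; kept with NULLs on the l side.
- u[4] uid=2 → no match; kept with NULLs on the l side.
- u[5] uid=9 → 1 match(es) in l → 1 row(s).
- 4 l row(s) had no u match → kept, u columns NULL.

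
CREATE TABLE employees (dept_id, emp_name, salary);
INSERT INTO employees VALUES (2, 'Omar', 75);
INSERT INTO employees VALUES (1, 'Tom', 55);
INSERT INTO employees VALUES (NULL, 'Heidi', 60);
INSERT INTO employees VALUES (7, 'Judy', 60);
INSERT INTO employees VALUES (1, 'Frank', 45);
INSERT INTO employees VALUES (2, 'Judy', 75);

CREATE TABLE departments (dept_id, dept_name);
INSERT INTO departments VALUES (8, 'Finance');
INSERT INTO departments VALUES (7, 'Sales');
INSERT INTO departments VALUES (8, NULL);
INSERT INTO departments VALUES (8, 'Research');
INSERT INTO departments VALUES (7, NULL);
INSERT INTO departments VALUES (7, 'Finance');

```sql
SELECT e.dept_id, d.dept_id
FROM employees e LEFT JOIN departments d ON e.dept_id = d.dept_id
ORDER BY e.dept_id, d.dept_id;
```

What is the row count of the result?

8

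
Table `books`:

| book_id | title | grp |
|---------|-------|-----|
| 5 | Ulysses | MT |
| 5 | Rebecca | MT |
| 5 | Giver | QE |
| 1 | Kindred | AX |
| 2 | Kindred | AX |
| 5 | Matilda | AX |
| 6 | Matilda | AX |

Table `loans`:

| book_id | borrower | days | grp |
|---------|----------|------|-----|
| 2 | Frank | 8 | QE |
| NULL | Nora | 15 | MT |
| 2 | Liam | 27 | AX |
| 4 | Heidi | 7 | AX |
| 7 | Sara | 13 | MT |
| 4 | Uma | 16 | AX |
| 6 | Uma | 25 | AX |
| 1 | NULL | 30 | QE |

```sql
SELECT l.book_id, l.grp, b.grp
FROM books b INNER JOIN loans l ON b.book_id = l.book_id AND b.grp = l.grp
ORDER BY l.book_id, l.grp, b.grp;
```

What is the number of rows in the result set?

2

INNER JOIN keeps only pairs where the ON condition holds.
Matching on b.book_id = l.book_id AND b.grp = l.grp. A NULL in a compared column never satisfies the condition.
- b[0] book_id=5, grp=MT → no match; dropped.
- b[1] book_id=5, grp=MT → no match; dropped.
- b[2] book_id=5, grp=QE → no match; dropped.
- b[3] book_id=1, grp=AX → no match; dropped.
- b[4] book_id=2, grp=AX → 1 match(es) in l → 1 row(s).
- b[5] book_id=5, grp=AX → no match; dropped.
- b[6] book_id=6, grp=AX → 1 match(es) in l → 1 row(s).
Total: 2 rows.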